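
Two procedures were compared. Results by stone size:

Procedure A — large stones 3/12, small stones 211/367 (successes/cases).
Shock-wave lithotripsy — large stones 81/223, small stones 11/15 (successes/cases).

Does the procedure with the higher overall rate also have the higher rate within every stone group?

Large stones: Procedure A 3/12 = 25.0%, shock-wave lithotripsy 81/223 = 36.3% → shock-wave lithotripsy
Small stones: Procedure A 211/367 = 57.5%, shock-wave lithotripsy 11/15 = 73.3% → shock-wave lithotripsy
Overall: Procedure A 214/379 = 56.5%, shock-wave lithotripsy 92/238 = 38.7% → Procedure A
Shock-wave lithotripsy wins each stone group but Procedure A wins overall — the comparison reverses. Shock-wave lithotripsy's cases skew toward large stones, which has a lower base rate.

No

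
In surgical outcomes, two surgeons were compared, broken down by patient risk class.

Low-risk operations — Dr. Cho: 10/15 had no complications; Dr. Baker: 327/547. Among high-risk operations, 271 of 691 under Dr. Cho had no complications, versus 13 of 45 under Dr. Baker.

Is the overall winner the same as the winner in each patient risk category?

Low-risk: Dr. Cho 10/15 = 66.7%, Dr. Baker 327/547 = 59.8% → Dr. Cho
High-risk: Dr. Cho 271/691 = 39.2%, Dr. Baker 13/45 = 28.9% → Dr. Cho
Overall: Dr. Cho 281/706 = 39.8%, Dr. Baker 340/592 = 57.4% → Dr. Baker
Dr. Cho wins each patient risk group but Dr. Baker wins overall — the comparison reverses. Dr. Cho's operations skew toward high-risk, which has a lower base rate.

No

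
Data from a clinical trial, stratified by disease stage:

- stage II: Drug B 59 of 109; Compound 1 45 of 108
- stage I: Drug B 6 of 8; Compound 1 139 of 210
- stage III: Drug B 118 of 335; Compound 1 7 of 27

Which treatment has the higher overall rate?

Stage II: Drug B 59/109 = 54.1%, Compound 1 45/108 = 41.7% → Drug B
Stage I: Drug B 6/8 = 75.0%, Compound 1 139/210 = 66.2% → Drug B
Stage III: Drug B 118/335 = 35.2%, Compound 1 7/27 = 25.9% → Drug B
Overall: Drug B 183/452 = 40.5%, Compound 1 191/345 = 55.4% → Compound 1
(Drug B wins every disease group but Compound 1 wins overall — Drug B's patients skew toward the low-rate stage III group.)

Compound 1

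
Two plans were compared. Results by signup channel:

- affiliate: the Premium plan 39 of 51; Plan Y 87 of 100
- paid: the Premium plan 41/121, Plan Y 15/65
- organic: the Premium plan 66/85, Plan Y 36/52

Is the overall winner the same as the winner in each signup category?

No

Affiliate: the Premium plan 39/51 = 76.5%, Plan Y 87/100 = 87.0% → Plan Y
Paid: the Premium plan 41/121 = 33.9%, Plan Y 15/65 = 23.1% → the Premium plan
Organic: the Premium plan 66/85 = 77.6%, Plan Y 36/52 = 69.2% → the Premium plan
Overall: the Premium plan 146/257 = 56.8%, Plan Y 138/217 = 63.6% → Plan Y
Neither sweeps: the Premium plan wins 2 of 3 groups, Plan Y wins 1. Plan Y wins overall but not every group — no Simpson reversal.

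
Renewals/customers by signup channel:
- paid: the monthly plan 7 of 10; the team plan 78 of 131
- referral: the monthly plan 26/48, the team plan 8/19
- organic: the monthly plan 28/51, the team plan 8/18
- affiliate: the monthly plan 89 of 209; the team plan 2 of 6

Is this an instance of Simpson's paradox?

Paid: the monthly plan 7/10 = 70.0%, the team plan 78/131 = 59.5% → the monthly plan
Referral: the monthly plan 26/48 = 54.2%, the team plan 8/19 = 42.1% → the monthly plan
Organic: the monthly plan 28/51 = 54.9%, the team plan 8/18 = 44.4% → the monthly plan
Affiliate: the monthly plan 89/209 = 42.6%, the team plan 2/6 = 33.3% → the monthly plan
Overall: the monthly plan 150/318 = 47.2%, the team plan 96/174 = 55.2% → the team plan
The monthly plan wins each signup group but the team plan wins overall — the comparison reverses. The monthly plan's customers skew toward affiliate, which has a lower base rate.

Yes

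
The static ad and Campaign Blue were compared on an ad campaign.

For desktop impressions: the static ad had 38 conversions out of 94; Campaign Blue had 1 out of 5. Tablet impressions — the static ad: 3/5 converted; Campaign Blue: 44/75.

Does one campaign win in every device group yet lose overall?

Yes

Desktop: the static ad 38/94 = 40.4%, Campaign Blue 1/5 = 20.0% → the static ad
Tablet: the static ad 3/5 = 60.0%, Campaign Blue 44/75 = 58.7% → the static ad
Overall: the static ad 41/99 = 41.4%, Campaign Blue 45/80 = 56.2% → Campaign Blue
The static ad wins each device group but Campaign Blue wins overall — the comparison reverses. The static ad's impressions skew toward desktop, which has a lower base rate.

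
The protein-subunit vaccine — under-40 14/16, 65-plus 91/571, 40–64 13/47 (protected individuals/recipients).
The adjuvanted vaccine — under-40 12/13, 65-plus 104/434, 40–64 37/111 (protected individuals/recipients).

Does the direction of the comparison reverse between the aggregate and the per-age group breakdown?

Under-40: the protein-subunit vaccine 14/16 = 87.5%, the adjuvanted vaccine 12/13 = 92.3% → the adjuvanted vaccine
65-plus: the protein-subunit vaccine 91/571 = 15.9%, the adjuvanted vaccine 104/434 = 24.0% → the adjuvanted vaccine
40–64: the protein-subunit vaccine 13/47 = 27.7%, the adjuvanted vaccine 37/111 = 33.3% → the adjuvanted vaccine
Overall: the protein-subunit vaccine 118/634 = 18.6%, the adjuvanted vaccine 153/558 = 27.4% → the adjuvanted vaccine
The adjuvanted vaccine wins overall and in every age group — no reversal.

No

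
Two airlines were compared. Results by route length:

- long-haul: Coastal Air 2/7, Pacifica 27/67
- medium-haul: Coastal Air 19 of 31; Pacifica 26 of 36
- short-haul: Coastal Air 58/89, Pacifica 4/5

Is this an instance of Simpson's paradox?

Long-haul: Coastal Air 2/7 = 28.6%, Pacifica 27/67 = 40.3% → Pacifica
Medium-haul: Coastal Air 19/31 = 61.3%, Pacifica 26/36 = 72.2% → Pacifica
Short-haul: Coastal Air 58/89 = 65.2%, Pacifica 4/5 = 80.0% → Pacifica
Overall: Coastal Air 79/127 = 62.2%, Pacifica 57/108 = 52.8% → Coastal Air
Pacifica wins each route group but Coastal Air wins overall — the comparison reverses. Pacifica's flights skew toward long-haul, which has a lower base rate.

Yes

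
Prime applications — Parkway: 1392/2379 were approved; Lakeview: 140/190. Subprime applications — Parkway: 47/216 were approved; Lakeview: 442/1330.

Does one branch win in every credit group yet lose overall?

Prime: Parkway 1392/2379 = 58.5%, Lakeview 140/190 = 73.7% → Lakeview
Subprime: Parkway 47/216 = 21.8%, Lakeview 442/1330 = 33.2% → Lakeview
Overall: Parkway 1439/2595 = 55.5%, Lakeview 582/1520 = 38.3% → Parkway
Lakeview wins each credit group but Parkway wins overall — the comparison reverses. Lakeview's applications skew toward subprime, which has a lower base rate.

Yes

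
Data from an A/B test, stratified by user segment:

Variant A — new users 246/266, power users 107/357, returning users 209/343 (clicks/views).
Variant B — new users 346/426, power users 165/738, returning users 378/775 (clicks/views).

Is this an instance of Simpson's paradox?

No

New users: Variant A 246/266 = 92.5%, Variant B 346/426 = 81.2% → Variant A
Power users: Variant A 107/357 = 30.0%, Variant B 165/738 = 22.4% → Variant A
Returning users: Variant A 209/343 = 60.9%, Variant B 378/775 = 48.8% → Variant A
Overall: Variant A 562/966 = 58.2%, Variant B 889/1939 = 45.8% → Variant A
Variant A wins overall and in every user group — no reversal.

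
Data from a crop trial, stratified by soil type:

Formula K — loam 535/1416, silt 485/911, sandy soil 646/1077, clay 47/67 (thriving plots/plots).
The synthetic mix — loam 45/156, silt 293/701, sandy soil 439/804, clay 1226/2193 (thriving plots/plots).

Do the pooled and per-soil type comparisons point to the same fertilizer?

No

Loam: Formula K 535/1416 = 37.8%, the synthetic mix 45/156 = 28.8% → Formula K
Silt: Formula K 485/911 = 53.2%, the synthetic mix 293/701 = 41.8% → Formula K
Sandy soil: Formula K 646/1077 = 60.0%, the synthetic mix 439/804 = 54.6% → Formula K
Clay: Formula K 47/67 = 70.1%, the synthetic mix 1226/2193 = 55.9% → Formula K
Overall: Formula K 1713/3471 = 49.4%, the synthetic mix 2003/3854 = 52.0% → the synthetic mix
Formula K wins each soil group but the synthetic mix wins overall — the comparison reverses. Formula K's plots skew toward loam, which has a lower base rate.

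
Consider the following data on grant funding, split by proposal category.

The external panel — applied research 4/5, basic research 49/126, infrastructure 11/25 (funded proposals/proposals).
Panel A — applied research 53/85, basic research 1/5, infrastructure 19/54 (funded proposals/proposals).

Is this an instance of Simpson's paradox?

Yes

Applied research: the external panel 4/5 = 80.0%, Panel A 53/85 = 62.4% → the external panel
Basic research: the external panel 49/126 = 38.9%, Panel A 1/5 = 20.0% → the external panel
Infrastructure: the external panel 11/25 = 44.0%, Panel A 19/54 = 35.2% → the external panel
Overall: the external panel 64/156 = 41.0%, Panel A 73/144 = 50.7% → Panel A
The external panel wins each proposal group but Panel A wins overall — the comparison reverses. The external panel's proposals skew toward basic research, which has a lower base rate.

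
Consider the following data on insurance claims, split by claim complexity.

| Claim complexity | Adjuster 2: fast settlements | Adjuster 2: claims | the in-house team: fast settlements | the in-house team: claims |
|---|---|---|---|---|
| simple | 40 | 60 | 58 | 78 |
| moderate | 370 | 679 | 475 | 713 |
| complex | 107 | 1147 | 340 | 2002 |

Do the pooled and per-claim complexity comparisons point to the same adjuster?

Yes

Simple: Adjuster 2 40/60 = 66.7%, the in-house team 58/78 = 74.4% → the in-house team
Moderate: Adjuster 2 370/679 = 54.5%, the in-house team 475/713 = 66.6% → the in-house team
Complex: Adjuster 2 107/1147 = 9.3%, the in-house team 340/2002 = 17.0% → the in-house team
Overall: Adjuster 2 517/1886 = 27.4%, the in-house team 873/2793 = 31.3% → the in-house team
The in-house team wins overall and in every claim group — no reversal.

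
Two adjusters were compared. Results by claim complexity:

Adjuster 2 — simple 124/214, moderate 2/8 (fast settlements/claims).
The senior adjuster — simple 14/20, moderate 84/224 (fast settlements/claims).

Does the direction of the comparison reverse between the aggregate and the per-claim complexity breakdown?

Yes

Simple: Adjuster 2 124/214 = 57.9%, the senior adjuster 14/20 = 70.0% → the senior adjuster
Moderate: Adjuster 2 2/8 = 25.0%, the senior adjuster 84/224 = 37.5% → the senior adjuster
Overall: Adjuster 2 126/222 = 56.8%, the senior adjuster 98/244 = 40.2% → Adjuster 2
The senior adjuster wins each claim group but Adjuster 2 wins overall — the comparison reverses. The senior adjuster's claims skew toward moderate, which has a lower base rate.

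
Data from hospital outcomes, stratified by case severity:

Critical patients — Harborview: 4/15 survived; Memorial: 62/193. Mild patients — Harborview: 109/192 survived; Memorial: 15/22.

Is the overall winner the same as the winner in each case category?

No

Critical: Harborview 4/15 = 26.7%, Memorial 62/193 = 32.1% → Memorial
Mild: Harborview 109/192 = 56.8%, Memorial 15/22 = 68.2% → Memorial
Overall: Harborview 113/207 = 54.6%, Memorial 77/215 = 35.8% → Harborview
Memorial wins each case group but Harborview wins overall — the comparison reverses. Memorial's patients skew toward critical, which has a lower base rate.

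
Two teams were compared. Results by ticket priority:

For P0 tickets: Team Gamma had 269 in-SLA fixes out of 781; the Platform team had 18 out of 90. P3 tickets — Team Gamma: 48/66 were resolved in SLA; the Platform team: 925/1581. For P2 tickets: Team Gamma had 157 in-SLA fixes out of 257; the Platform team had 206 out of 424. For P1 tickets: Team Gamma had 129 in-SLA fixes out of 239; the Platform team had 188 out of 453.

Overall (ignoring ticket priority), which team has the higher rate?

P0: Team Gamma 269/781 = 34.4%, the Platform team 18/90 = 20.0% → Team Gamma
P3: Team Gamma 48/66 = 72.7%, the Platform team 925/1581 = 58.5% → Team Gamma
P2: Team Gamma 157/257 = 61.1%, the Platform team 206/424 = 48.6% → Team Gamma
P1: Team Gamma 129/239 = 54.0%, the Platform team 188/453 = 41.5% → Team Gamma
Overall: Team Gamma 603/1343 = 44.9%, the Platform team 1337/2548 = 52.5% → the Platform team
(Team Gamma wins every ticket group but the Platform team wins overall — Team Gamma's tickets skew toward the low-rate P0 group.)

the Platform team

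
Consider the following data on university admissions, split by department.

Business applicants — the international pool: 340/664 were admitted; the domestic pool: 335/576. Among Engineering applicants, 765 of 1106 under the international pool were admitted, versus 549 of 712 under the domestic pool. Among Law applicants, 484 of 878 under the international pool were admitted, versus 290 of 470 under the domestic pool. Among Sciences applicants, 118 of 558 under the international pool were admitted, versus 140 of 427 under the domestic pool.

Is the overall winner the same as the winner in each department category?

Yes

Business: the international pool 340/664 = 51.2%, the domestic pool 335/576 = 58.2% → the domestic pool
Engineering: the international pool 765/1106 = 69.2%, the domestic pool 549/712 = 77.1% → the domestic pool
Law: the international pool 484/878 = 55.1%, the domestic pool 290/470 = 61.7% → the domestic pool
Sciences: the international pool 118/558 = 21.1%, the domestic pool 140/427 = 32.8% → the domestic pool
Overall: the international pool 1707/3206 = 53.2%, the domestic pool 1314/2185 = 60.1% → the domestic pool
The domestic pool wins overall and in every department group — no reversal.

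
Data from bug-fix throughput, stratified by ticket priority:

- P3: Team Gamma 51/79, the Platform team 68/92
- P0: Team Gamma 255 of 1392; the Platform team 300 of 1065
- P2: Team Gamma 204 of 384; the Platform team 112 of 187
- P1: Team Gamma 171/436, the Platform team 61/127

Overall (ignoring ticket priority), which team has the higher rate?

P3: Team Gamma 51/79 = 64.6%, the Platform team 68/92 = 73.9% → the Platform team
P0: Team Gamma 255/1392 = 18.3%, the Platform team 300/1065 = 28.2% → the Platform team
P2: Team Gamma 204/384 = 53.1%, the Platform team 112/187 = 59.9% → the Platform team
P1: Team Gamma 171/436 = 39.2%, the Platform team 61/127 = 48.0% → the Platform team
Overall: Team Gamma 681/2291 = 29.7%, the Platform team 541/1471 = 36.8% → the Platform team

the Platform team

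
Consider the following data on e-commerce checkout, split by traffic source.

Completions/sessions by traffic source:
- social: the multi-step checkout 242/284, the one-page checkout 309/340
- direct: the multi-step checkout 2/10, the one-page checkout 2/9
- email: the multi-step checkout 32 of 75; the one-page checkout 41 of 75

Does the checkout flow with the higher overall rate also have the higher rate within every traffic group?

Social: the multi-step checkout 242/284 = 85.2%, the one-page checkout 309/340 = 90.9% → the one-page checkout
Direct: the multi-step checkout 2/10 = 20.0%, the one-page checkout 2/9 = 22.2% → the one-page checkout
Email: the multi-step checkout 32/75 = 42.7%, the one-page checkout 41/75 = 54.7% → the one-page checkout
Overall: the multi-step checkout 276/369 = 74.8%, the one-page checkout 352/424 = 83.0% → the one-page checkout
The one-page checkout wins overall and in every traffic group — no reversal.

Yes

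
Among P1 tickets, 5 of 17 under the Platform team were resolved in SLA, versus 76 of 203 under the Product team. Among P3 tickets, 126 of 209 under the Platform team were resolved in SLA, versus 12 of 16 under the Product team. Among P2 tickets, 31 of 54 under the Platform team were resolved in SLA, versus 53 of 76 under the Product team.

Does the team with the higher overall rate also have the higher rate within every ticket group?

No

P1: the Platform team 5/17 = 29.4%, the Product team 76/203 = 37.4% → the Product team
P3: the Platform team 126/209 = 60.3%, the Product team 12/16 = 75.0% → the Product team
P2: the Platform team 31/54 = 57.4%, the Product team 53/76 = 69.7% → the Product team
Overall: the Platform team 162/280 = 57.9%, the Product team 141/295 = 47.8% → the Platform team
The Product team wins each ticket group but the Platform team wins overall — the comparison reverses. The Product team's tickets skew toward P1, which has a lower base rate.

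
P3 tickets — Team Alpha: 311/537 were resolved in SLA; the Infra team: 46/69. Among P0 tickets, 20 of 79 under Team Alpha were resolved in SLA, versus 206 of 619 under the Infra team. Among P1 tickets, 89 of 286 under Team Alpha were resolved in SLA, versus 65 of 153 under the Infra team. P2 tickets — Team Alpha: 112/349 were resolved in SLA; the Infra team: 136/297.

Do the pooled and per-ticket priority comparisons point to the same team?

P3: Team Alpha 311/537 = 57.9%, the Infra team 46/69 = 66.7% → the Infra team
P0: Team Alpha 20/79 = 25.3%, the Infra team 206/619 = 33.3% → the Infra team
P1: Team Alpha 89/286 = 31.1%, the Infra team 65/153 = 42.5% → the Infra team
P2: Team Alpha 112/349 = 32.1%, the Infra team 136/297 = 45.8% → the Infra team
Overall: Team Alpha 532/1251 = 42.5%, the Infra team 453/1138 = 39.8% → Team Alpha
The Infra team wins each ticket group but Team Alpha wins overall — the comparison reverses. The Infra team's tickets skew toward P0, which has a lower base rate.

No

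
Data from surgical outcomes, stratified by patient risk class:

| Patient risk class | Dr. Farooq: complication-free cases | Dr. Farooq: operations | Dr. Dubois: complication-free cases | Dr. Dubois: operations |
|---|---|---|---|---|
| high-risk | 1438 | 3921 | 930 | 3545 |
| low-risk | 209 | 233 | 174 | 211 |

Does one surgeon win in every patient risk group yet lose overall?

No

High-risk: Dr. Farooq 1438/3921 = 36.7%, Dr. Dubois 930/3545 = 26.2% → Dr. Farooq
Low-risk: Dr. Farooq 209/233 = 89.7%, Dr. Dubois 174/211 = 82.5% → Dr. Farooq
Overall: Dr. Farooq 1647/4154 = 39.6%, Dr. Dubois 1104/3756 = 29.4% → Dr. Farooq
Dr. Farooq wins overall and in every patient risk group — no reversal.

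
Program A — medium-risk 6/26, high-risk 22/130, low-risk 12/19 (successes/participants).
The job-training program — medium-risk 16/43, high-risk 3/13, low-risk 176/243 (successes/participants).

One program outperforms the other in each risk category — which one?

Medium-risk: Program A 6/26 = 23.1%, the job-training program 16/43 = 37.2% → the job-training program
High-risk: Program A 22/130 = 16.9%, the job-training program 3/13 = 23.1% → the job-training program
Low-risk: Program A 12/19 = 63.2%, the job-training program 176/243 = 72.4% → the job-training program
The job-training program has the higher rate in all 3 groups.

the job-training program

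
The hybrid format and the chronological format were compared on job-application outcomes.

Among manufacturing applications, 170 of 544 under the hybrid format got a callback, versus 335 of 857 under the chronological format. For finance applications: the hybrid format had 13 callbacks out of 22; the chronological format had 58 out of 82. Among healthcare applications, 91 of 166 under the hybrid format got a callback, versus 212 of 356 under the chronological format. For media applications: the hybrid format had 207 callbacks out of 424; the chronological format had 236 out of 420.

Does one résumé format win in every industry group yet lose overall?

No

Manufacturing: the hybrid format 170/544 = 31.2%, the chronological format 335/857 = 39.1% → the chronological format
Finance: the hybrid format 13/22 = 59.1%, the chronological format 58/82 = 70.7% → the chronological format
Healthcare: the hybrid format 91/166 = 54.8%, the chronological format 212/356 = 59.6% → the chronological format
Media: the hybrid format 207/424 = 48.8%, the chronological format 236/420 = 56.2% → the chronological format
Overall: the hybrid format 481/1156 = 41.6%, the chronological format 841/1715 = 49.0% → the chronological format
The chronological format wins overall and in every industry group — no reversal.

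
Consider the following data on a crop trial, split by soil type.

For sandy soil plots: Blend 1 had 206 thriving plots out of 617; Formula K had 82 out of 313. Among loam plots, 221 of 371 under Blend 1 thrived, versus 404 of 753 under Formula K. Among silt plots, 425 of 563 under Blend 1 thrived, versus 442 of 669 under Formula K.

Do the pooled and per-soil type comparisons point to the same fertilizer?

Yes

Sandy soil: Blend 1 206/617 = 33.4%, Formula K 82/313 = 26.2% → Blend 1
Loam: Blend 1 221/371 = 59.6%, Formula K 404/753 = 53.7% → Blend 1
Silt: Blend 1 425/563 = 75.5%, Formula K 442/669 = 66.1% → Blend 1
Overall: Blend 1 852/1551 = 54.9%, Formula K 928/1735 = 53.5% → Blend 1
Blend 1 wins overall and in every soil group — no reversal.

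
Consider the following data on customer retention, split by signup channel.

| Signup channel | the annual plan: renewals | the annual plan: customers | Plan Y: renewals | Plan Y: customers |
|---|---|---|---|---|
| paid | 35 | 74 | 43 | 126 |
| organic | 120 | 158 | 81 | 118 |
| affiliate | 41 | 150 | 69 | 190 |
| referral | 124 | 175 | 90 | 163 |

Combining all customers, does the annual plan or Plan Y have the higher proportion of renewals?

the annual plan

Paid: the annual plan 35/74 = 47.3%, Plan Y 43/126 = 34.1% → the annual plan
Organic: the annual plan 120/158 = 75.9%, Plan Y 81/118 = 68.6% → the annual plan
Affiliate: the annual plan 41/150 = 27.3%, Plan Y 69/190 = 36.3% → Plan Y
Referral: the annual plan 124/175 = 70.9%, Plan Y 90/163 = 55.2% → the annual plan
Overall: the annual plan 320/557 = 57.5%, Plan Y 283/597 = 47.4% → the annual plan
(Neither sweeps every signup group, but the annual plan has the higher pooled rate.)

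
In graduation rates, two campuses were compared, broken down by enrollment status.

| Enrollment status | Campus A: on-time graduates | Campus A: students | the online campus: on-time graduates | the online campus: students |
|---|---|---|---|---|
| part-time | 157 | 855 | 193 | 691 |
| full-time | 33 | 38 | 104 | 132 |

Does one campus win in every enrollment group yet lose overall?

Part-time: Campus A 157/855 = 18.4%, the online campus 193/691 = 27.9% → the online campus
Full-time: Campus A 33/38 = 86.8%, the online campus 104/132 = 78.8% → Campus A
Overall: Campus A 190/893 = 21.3%, the online campus 297/823 = 36.1% → the online campus
Neither sweeps: Campus A wins 1 of 2 groups, the online campus wins 1. The online campus wins overall but not every group — no Simpson reversal.

No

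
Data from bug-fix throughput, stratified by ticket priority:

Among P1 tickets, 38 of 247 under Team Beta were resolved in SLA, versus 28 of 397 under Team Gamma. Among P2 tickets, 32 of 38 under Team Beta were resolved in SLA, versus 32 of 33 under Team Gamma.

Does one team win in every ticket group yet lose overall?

No

P1: Team Beta 38/247 = 15.4%, Team Gamma 28/397 = 7.1% → Team Beta
P2: Team Beta 32/38 = 84.2%, Team Gamma 32/33 = 97.0% → Team Gamma
Overall: Team Beta 70/285 = 24.6%, Team Gamma 60/430 = 14.0% → Team Beta
Neither sweeps: Team Beta wins 1 of 2 groups, Team Gamma wins 1. Team Beta wins overall but not every group — no Simpson reversal.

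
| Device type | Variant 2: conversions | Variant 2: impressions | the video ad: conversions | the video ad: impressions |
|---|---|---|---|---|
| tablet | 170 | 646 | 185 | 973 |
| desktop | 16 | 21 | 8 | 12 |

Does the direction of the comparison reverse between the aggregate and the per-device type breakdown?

No

Tablet: Variant 2 170/646 = 26.3%, the video ad 185/973 = 19.0% → Variant 2
Desktop: Variant 2 16/21 = 76.2%, the video ad 8/12 = 66.7% → Variant 2
Overall: Variant 2 186/667 = 27.9%, the video ad 193/985 = 19.6% → Variant 2
Variant 2 wins overall and in every device group — no reversal.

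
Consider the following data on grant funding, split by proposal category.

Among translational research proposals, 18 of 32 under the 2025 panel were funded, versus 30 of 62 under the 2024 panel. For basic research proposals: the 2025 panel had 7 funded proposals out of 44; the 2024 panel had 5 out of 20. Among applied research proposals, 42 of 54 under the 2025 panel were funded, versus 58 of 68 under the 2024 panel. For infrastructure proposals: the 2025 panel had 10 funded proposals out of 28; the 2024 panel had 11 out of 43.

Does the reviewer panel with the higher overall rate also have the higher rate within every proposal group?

No

Translational research: the 2025 panel 18/32 = 56.2%, the 2024 panel 30/62 = 48.4% → the 2025 panel
Basic research: the 2025 panel 7/44 = 15.9%, the 2024 panel 5/20 = 25.0% → the 2024 panel
Applied research: the 2025 panel 42/54 = 77.8%, the 2024 panel 58/68 = 85.3% → the 2024 panel
Infrastructure: the 2025 panel 10/28 = 35.7%, the 2024 panel 11/43 = 25.6% → the 2025 panel
Overall: the 2025 panel 77/158 = 48.7%, the 2024 panel 104/193 = 53.9% → the 2024 panel
Neither sweeps: the 2025 panel wins 2 of 4 groups, the 2024 panel wins 2. The 2024 panel wins overall but not every group — no Simpson reversal.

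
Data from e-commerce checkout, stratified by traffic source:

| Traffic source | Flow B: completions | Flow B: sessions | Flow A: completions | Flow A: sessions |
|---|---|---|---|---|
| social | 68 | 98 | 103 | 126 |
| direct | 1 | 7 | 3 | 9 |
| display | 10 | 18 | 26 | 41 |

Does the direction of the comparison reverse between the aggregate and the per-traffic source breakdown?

No

Social: Flow B 68/98 = 69.4%, Flow A 103/126 = 81.7% → Flow A
Direct: Flow B 1/7 = 14.3%, Flow A 3/9 = 33.3% → Flow A
Display: Flow B 10/18 = 55.6%, Flow A 26/41 = 63.4% → Flow A
Overall: Flow B 79/123 = 64.2%, Flow A 132/176 = 75.0% → Flow A
Flow A wins overall and in every traffic group — no reversal.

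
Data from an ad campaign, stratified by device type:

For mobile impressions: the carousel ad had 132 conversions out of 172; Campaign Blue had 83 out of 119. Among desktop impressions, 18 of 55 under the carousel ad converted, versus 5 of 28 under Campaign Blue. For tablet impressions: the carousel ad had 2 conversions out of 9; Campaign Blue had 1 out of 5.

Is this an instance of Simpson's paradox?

No

Mobile: the carousel ad 132/172 = 76.7%, Campaign Blue 83/119 = 69.7% → the carousel ad
Desktop: the carousel ad 18/55 = 32.7%, Campaign Blue 5/28 = 17.9% → the carousel ad
Tablet: the carousel ad 2/9 = 22.2%, Campaign Blue 1/5 = 20.0% → the carousel ad
Overall: the carousel ad 152/236 = 64.4%, Campaign Blue 89/152 = 58.6% → the carousel ad
The carousel ad wins overall and in every device group — no reversal.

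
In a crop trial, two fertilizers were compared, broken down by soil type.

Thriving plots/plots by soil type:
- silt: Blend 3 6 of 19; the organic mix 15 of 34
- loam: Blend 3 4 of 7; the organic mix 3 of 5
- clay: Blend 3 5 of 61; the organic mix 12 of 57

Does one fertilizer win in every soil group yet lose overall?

Silt: Blend 3 6/19 = 31.6%, the organic mix 15/34 = 44.1% → the organic mix
Loam: Blend 3 4/7 = 57.1%, the organic mix 3/5 = 60.0% → the organic mix
Clay: Blend 3 5/61 = 8.2%, the organic mix 12/57 = 21.1% → the organic mix
Overall: Blend 3 15/87 = 17.2%, the organic mix 30/96 = 31.2% → the organic mix
The organic mix wins overall and in every soil group — no reversal.

No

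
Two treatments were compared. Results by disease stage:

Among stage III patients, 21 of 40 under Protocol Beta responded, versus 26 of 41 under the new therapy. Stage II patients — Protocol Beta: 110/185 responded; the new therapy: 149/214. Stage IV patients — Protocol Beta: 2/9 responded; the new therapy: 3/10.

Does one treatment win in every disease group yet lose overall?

Stage III: Protocol Beta 21/40 = 52.5%, the new therapy 26/41 = 63.4% → the new therapy
Stage II: Protocol Beta 110/185 = 59.5%, the new therapy 149/214 = 69.6% → the new therapy
Stage IV: Protocol Beta 2/9 = 22.2%, the new therapy 3/10 = 30.0% → the new therapy
Overall: Protocol Beta 133/234 = 56.8%, the new therapy 178/265 = 67.2% → the new therapy
The new therapy wins overall and in every disease group — no reversal.

No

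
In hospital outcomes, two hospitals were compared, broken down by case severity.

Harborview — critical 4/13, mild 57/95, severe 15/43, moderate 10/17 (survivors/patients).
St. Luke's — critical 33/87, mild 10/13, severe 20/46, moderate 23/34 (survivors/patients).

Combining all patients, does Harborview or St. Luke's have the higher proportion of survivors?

Harborview

Critical: Harborview 4/13 = 30.8%, St. Luke's 33/87 = 37.9% → St. Luke's
Mild: Harborview 57/95 = 60.0%, St. Luke's 10/13 = 76.9% → St. Luke's
Severe: Harborview 15/43 = 34.9%, St. Luke's 20/46 = 43.5% → St. Luke's
Moderate: Harborview 10/17 = 58.8%, St. Luke's 23/34 = 67.6% → St. Luke's
Overall: Harborview 86/168 = 51.2%, St. Luke's 86/180 = 47.8% → Harborview
(St. Luke's wins every case group but Harborview wins overall — St. Luke's's patients skew toward the low-rate critical group.)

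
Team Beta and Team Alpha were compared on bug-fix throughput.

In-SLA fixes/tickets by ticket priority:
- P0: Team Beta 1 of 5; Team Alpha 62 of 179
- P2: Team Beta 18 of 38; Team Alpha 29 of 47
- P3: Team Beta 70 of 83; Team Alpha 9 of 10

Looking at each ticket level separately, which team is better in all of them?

P0: Team Beta 1/5 = 20.0%, Team Alpha 62/179 = 34.6% → Team Alpha
P2: Team Beta 18/38 = 47.4%, Team Alpha 29/47 = 61.7% → Team Alpha
P3: Team Beta 70/83 = 84.3%, Team Alpha 9/10 = 90.0% → Team Alpha
Team Alpha has the higher rate in all 3 groups.

Team Alpha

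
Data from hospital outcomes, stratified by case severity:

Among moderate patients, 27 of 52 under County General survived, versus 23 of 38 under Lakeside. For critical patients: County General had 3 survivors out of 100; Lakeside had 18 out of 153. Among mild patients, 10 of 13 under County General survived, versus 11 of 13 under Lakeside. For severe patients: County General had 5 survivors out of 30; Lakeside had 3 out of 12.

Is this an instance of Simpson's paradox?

Moderate: County General 27/52 = 51.9%, Lakeside 23/38 = 60.5% → Lakeside
Critical: County General 3/100 = 3.0%, Lakeside 18/153 = 11.8% → Lakeside
Mild: County General 10/13 = 76.9%, Lakeside 11/13 = 84.6% → Lakeside
Severe: County General 5/30 = 16.7%, Lakeside 3/12 = 25.0% → Lakeside
Overall: County General 45/195 = 23.1%, Lakeside 55/216 = 25.5% → Lakeside
Lakeside wins overall and in every case group — no reversal.

No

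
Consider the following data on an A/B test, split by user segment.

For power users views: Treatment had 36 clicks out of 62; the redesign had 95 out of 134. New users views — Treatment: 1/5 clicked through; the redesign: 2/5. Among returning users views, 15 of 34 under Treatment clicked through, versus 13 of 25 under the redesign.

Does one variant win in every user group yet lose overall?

Power users: Treatment 36/62 = 58.1%, the redesign 95/134 = 70.9% → the redesign
New users: Treatment 1/5 = 20.0%, the redesign 2/5 = 40.0% → the redesign
Returning users: Treatment 15/34 = 44.1%, the redesign 13/25 = 52.0% → the redesign
Overall: Treatment 52/101 = 51.5%, the redesign 110/164 = 67.1% → the redesign
The redesign wins overall and in every user group — no reversal.

No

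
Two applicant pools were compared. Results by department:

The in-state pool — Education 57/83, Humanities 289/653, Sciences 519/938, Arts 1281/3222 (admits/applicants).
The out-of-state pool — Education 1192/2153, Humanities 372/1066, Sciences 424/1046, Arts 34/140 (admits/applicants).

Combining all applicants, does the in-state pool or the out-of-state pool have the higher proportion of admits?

the out-of-state pool

Education: the in-state pool 57/83 = 68.7%, the out-of-state pool 1192/2153 = 55.4% → the in-state pool
Humanities: the in-state pool 289/653 = 44.3%, the out-of-state pool 372/1066 = 34.9% → the in-state pool
Sciences: the in-state pool 519/938 = 55.3%, the out-of-state pool 424/1046 = 40.5% → the in-state pool
Arts: the in-state pool 1281/3222 = 39.8%, the out-of-state pool 34/140 = 24.3% → the in-state pool
Overall: the in-state pool 2146/4896 = 43.8%, the out-of-state pool 2022/4405 = 45.9% → the out-of-state pool
(The in-state pool wins every department group but the out-of-state pool wins overall — the in-state pool's applicants skew toward the low-rate Arts group.)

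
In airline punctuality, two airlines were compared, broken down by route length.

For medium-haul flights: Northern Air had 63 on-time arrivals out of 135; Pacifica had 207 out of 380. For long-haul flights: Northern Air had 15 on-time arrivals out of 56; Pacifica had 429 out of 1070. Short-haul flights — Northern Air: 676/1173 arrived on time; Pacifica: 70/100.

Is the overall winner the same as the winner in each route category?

Medium-haul: Northern Air 63/135 = 46.7%, Pacifica 207/380 = 54.5% → Pacifica
Long-haul: Northern Air 15/56 = 26.8%, Pacifica 429/1070 = 40.1% → Pacifica
Short-haul: Northern Air 676/1173 = 57.6%, Pacifica 70/100 = 70.0% → Pacifica
Overall: Northern Air 754/1364 = 55.3%, Pacifica 706/1550 = 45.5% → Northern Air
Pacifica wins each route group but Northern Air wins overall — the comparison reverses. Pacifica's flights skew toward long-haul, which has a lower base rate.

No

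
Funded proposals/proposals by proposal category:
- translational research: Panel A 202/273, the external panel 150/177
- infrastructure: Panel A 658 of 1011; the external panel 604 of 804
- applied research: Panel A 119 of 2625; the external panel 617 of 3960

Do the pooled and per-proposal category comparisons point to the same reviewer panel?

Yes

Translational research: Panel A 202/273 = 74.0%, the external panel 150/177 = 84.7% → the external panel
Infrastructure: Panel A 658/1011 = 65.1%, the external panel 604/804 = 75.1% → the external panel
Applied research: Panel A 119/2625 = 4.5%, the external panel 617/3960 = 15.6% → the external panel
Overall: Panel A 979/3909 = 25.0%, the external panel 1371/4941 = 27.7% → the external panel
The external panel wins overall and in every proposal group — no reversal.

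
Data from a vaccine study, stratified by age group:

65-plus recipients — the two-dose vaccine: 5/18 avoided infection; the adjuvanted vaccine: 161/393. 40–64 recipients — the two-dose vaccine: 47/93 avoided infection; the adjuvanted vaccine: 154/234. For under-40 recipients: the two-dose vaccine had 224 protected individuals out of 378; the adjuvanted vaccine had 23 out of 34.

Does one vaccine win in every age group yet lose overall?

Yes

65-plus: the two-dose vaccine 5/18 = 27.8%, the adjuvanted vaccine 161/393 = 41.0% → the adjuvanted vaccine
40–64: the two-dose vaccine 47/93 = 50.5%, the adjuvanted vaccine 154/234 = 65.8% → the adjuvanted vaccine
Under-40: the two-dose vaccine 224/378 = 59.3%, the adjuvanted vaccine 23/34 = 67.6% → the adjuvanted vaccine
Overall: the two-dose vaccine 276/489 = 56.4%, the adjuvanted vaccine 338/661 = 51.1% → the two-dose vaccine
The adjuvanted vaccine wins each age group but the two-dose vaccine wins overall — the comparison reverses. The adjuvanted vaccine's recipients skew toward 65-plus, which has a lower base rate.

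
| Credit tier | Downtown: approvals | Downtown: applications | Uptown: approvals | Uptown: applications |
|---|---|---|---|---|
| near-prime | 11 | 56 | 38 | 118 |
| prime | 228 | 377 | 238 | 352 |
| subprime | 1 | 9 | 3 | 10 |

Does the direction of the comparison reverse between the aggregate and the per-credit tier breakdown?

No

Near-prime: Downtown 11/56 = 19.6%, Uptown 38/118 = 32.2% → Uptown
Prime: Downtown 228/377 = 60.5%, Uptown 238/352 = 67.6% → Uptown
Subprime: Downtown 1/9 = 11.1%, Uptown 3/10 = 30.0% → Uptown
Overall: Downtown 240/442 = 54.3%, Uptown 279/480 = 58.1% → Uptown
Uptown wins overall and in every credit group — no reversal.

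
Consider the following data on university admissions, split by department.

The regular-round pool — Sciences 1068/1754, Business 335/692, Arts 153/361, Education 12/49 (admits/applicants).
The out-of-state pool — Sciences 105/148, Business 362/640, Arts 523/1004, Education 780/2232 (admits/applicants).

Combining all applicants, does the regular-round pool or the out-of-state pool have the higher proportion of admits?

the regular-round pool

Sciences: the regular-round pool 1068/1754 = 60.9%, the out-of-state pool 105/148 = 70.9% → the out-of-state pool
Business: the regular-round pool 335/692 = 48.4%, the out-of-state pool 362/640 = 56.6% → the out-of-state pool
Arts: the regular-round pool 153/361 = 42.4%, the out-of-state pool 523/1004 = 52.1% → the out-of-state pool
Education: the regular-round pool 12/49 = 24.5%, the out-of-state pool 780/2232 = 34.9% → the out-of-state pool
Overall: the regular-round pool 1568/2856 = 54.9%, the out-of-state pool 1770/4024 = 44.0% → the regular-round pool
(The out-of-state pool wins every department group but the regular-round pool wins overall — the out-of-state pool's applicants skew toward the low-rate Education group.)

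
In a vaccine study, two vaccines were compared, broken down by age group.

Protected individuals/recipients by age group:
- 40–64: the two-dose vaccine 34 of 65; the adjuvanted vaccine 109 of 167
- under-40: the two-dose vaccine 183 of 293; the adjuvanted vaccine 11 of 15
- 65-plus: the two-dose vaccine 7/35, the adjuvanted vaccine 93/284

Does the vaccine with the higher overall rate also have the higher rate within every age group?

40–64: the two-dose vaccine 34/65 = 52.3%, the adjuvanted vaccine 109/167 = 65.3% → the adjuvanted vaccine
Under-40: the two-dose vaccine 183/293 = 62.5%, the adjuvanted vaccine 11/15 = 73.3% → the adjuvanted vaccine
65-plus: the two-dose vaccine 7/35 = 20.0%, the adjuvanted vaccine 93/284 = 32.7% → the adjuvanted vaccine
Overall: the two-dose vaccine 224/393 = 57.0%, the adjuvanted vaccine 213/466 = 45.7% → the two-dose vaccine
The adjuvanted vaccine wins each age group but the two-dose vaccine wins overall — the comparison reverses. The adjuvanted vaccine's recipients skew toward 65-plus, which has a lower base rate.

No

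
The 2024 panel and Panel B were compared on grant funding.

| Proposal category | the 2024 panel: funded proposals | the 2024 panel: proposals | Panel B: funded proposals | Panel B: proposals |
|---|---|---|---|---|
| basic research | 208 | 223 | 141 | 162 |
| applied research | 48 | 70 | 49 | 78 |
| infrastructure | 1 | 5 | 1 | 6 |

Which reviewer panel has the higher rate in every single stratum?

the 2024 panel

Basic research: the 2024 panel 208/223 = 93.3%, Panel B 141/162 = 87.0% → the 2024 panel
Applied research: the 2024 panel 48/70 = 68.6%, Panel B 49/78 = 62.8% → the 2024 panel
Infrastructure: the 2024 panel 1/5 = 20.0%, Panel B 1/6 = 16.7% → the 2024 panel
The 2024 panel has the higher rate in all 3 groups.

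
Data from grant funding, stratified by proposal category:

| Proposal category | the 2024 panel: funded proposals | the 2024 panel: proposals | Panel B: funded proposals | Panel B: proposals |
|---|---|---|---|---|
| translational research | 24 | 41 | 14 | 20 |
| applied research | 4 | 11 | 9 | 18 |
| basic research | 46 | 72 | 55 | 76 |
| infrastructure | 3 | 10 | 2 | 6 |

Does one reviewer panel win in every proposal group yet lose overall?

Translational research: the 2024 panel 24/41 = 58.5%, Panel B 14/20 = 70.0% → Panel B
Applied research: the 2024 panel 4/11 = 36.4%, Panel B 9/18 = 50.0% → Panel B
Basic research: the 2024 panel 46/72 = 63.9%, Panel B 55/76 = 72.4% → Panel B
Infrastructure: the 2024 panel 3/10 = 30.0%, Panel B 2/6 = 33.3% → Panel B
Overall: the 2024 panel 77/134 = 57.5%, Panel B 80/120 = 66.7% → Panel B
Panel B wins overall and in every proposal group — no reversal.

No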